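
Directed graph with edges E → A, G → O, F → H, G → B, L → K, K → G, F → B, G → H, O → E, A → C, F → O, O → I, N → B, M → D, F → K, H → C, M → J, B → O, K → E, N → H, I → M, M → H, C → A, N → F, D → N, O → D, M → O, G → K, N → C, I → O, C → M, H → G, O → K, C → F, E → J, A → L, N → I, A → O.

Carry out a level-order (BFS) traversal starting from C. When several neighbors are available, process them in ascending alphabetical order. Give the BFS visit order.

C, A, F, M, L, O, B, H, K, D, J, E, I, G, N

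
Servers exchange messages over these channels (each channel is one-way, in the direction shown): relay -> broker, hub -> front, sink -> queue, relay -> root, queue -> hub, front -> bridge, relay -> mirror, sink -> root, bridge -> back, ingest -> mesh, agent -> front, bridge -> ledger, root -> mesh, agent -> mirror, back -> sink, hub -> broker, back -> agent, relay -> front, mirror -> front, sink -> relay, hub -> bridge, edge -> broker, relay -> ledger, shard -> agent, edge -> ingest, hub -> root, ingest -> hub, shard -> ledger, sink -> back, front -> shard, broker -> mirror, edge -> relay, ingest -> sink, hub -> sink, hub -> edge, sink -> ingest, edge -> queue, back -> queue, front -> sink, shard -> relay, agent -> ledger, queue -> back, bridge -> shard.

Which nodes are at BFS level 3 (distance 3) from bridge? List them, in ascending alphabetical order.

broker, front, hub, ingest, mirror, root

Level 0: bridge
Level 1: back, ledger, shard
Level 2: agent, queue, relay, sink
Level 3: broker, front, hub, ingest, mirror, root
Level 4: edge, mesh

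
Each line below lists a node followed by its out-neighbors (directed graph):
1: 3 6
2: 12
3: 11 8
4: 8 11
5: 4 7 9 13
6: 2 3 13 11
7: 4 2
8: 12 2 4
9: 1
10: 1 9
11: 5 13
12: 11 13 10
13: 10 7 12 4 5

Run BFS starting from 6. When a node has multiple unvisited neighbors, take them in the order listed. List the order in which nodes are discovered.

6 2 3 13 11 12 8 10 7 4 5 1 9

Visit 6; enqueue 2, 3, 13, 11 → queue [2, 3, 13, 11]
Visit 2; enqueue 12 → queue [3, 13, 11, 12]
Visit 3; enqueue 8 → queue [13, 11, 12, 8]
Visit 13; enqueue 10, 7, 4, 5 → queue [11, 12, 8, 10, 7, 4, 5]
Visit 11 → queue [12, 8, 10, 7, 4, 5]
Visit 12 → queue [8, 10, 7, 4, 5]
Visit 8 → queue [10, 7, 4, 5]
Visit 10; enqueue 1, 9 → queue [7, 4, 5, 1, 9]
Visit 7 → queue [4, 5, 1, 9]
Visit 4 → queue [5, 1, 9]
Visit 5 → queue [1, 9]
Visit 1 → queue [9]
Visit 9 → queue []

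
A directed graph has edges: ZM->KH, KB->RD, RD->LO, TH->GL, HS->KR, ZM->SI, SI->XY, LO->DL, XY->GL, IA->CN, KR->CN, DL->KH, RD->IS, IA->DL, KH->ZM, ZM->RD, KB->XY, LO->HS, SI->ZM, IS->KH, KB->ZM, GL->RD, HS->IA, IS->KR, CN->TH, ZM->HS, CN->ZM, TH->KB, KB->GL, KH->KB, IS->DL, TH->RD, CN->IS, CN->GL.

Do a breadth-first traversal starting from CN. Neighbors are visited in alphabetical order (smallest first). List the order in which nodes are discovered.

CN → GL → IS → TH → ZM → RD → DL → KH → KR → KB → HS → SI → LO → XY → IA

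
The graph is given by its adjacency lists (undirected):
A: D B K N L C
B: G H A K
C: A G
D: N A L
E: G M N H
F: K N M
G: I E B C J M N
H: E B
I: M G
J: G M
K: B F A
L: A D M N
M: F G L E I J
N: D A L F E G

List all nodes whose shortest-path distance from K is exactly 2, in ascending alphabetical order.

C, D, G, H, L, M, N

Level 0: K
Level 1: A, B, F
Level 2: C, D, G, H, L, M, N
Level 3: E, I, J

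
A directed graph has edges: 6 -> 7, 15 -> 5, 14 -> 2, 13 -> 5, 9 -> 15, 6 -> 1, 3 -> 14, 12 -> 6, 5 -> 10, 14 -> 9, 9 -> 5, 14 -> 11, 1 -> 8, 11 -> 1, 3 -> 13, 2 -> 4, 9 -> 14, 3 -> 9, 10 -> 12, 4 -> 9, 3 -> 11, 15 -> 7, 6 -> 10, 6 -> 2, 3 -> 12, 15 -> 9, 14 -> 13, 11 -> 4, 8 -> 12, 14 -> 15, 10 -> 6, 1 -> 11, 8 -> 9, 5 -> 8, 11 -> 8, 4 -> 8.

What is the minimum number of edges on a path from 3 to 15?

Level 0: 3
Level 1: 9, 11, 12, 13, 14
Level 2: 1, 2, 4, 5, 6, 8, 15
Level 3: 7, 10
15 first appears at level 2.

2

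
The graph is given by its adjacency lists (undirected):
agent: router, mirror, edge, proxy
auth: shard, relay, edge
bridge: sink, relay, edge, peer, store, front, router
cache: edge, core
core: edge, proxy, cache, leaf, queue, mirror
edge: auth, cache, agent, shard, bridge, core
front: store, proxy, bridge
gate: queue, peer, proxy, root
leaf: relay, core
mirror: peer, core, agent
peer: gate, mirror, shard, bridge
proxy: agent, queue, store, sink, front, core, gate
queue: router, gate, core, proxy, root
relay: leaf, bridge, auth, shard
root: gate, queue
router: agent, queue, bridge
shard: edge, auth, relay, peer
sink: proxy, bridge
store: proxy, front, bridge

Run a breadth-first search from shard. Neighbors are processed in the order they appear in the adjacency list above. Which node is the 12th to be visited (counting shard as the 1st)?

mirror

Visit shard; enqueue edge, auth, relay, peer → queue [edge, auth, relay, peer]
Visit edge; enqueue cache, agent, bridge, core → queue [auth, relay, peer, cache, agent, bridge, core]
Visit auth → queue [relay, peer, cache, agent, bridge, core]
Visit relay; enqueue leaf → queue [peer, cache, agent, bridge, core, leaf]
Visit peer; enqueue gate, mirror → queue [cache, agent, bridge, core, leaf, gate, mirror]
Visit cache → queue [agent, bridge, core, leaf, gate, mirror]
Visit agent; enqueue router, proxy → queue [bridge, core, leaf, gate, mirror, router, proxy]
Visit bridge; enqueue sink, store, front → queue [core, leaf, gate, mirror, router, proxy, sink, store, front]
Visit core; enqueue queue → queue [leaf, gate, mirror, router, proxy, sink, store, front, queue]
Visit leaf → queue [gate, mirror, router, proxy, sink, store, front, queue]
Visit gate; enqueue root → queue [mirror, router, proxy, sink, store, front, queue, root]
Visit mirror → queue [router, proxy, sink, store, front, queue, root]
Visit router → queue [proxy, sink, store, front, queue, root]
Visit proxy → queue [sink, store, front, queue, root]
Visit sink → queue [store, front, queue, root]
Visit store → queue [front, queue, root]
Visit front → queue [queue, root]
Visit queue → queue [root]
Visit root → queue []

Visit order: shard, edge, auth, relay, peer, cache, agent, bridge, core, leaf, gate, mirror, router, proxy, sink, store, front, queue, root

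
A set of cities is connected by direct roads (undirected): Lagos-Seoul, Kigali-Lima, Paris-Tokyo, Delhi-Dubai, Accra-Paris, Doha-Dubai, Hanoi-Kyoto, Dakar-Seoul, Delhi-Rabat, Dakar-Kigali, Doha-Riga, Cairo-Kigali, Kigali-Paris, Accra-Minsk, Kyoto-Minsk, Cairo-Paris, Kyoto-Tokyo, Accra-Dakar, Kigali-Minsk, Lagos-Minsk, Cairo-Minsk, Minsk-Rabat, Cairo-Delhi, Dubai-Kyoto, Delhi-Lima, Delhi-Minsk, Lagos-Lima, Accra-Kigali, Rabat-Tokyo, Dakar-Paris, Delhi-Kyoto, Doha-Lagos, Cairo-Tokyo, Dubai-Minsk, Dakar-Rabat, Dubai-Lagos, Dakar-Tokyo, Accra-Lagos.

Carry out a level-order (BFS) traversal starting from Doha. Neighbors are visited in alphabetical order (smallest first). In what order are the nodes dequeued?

Visit Doha; enqueue Dubai, Lagos, Riga → queue [Dubai, Lagos, Riga]
Visit Dubai; enqueue Delhi, Kyoto, Minsk → queue [Lagos, Riga, Delhi, Kyoto, Minsk]
Visit Lagos; enqueue Accra, Lima, Seoul → queue [Riga, Delhi, Kyoto, Minsk, Accra, Lima, Seoul]
Visit Riga → queue [Delhi, Kyoto, Minsk, Accra, Lima, Seoul]
Visit Delhi; enqueue Cairo, Rabat → queue [Kyoto, Minsk, Accra, Lima, Seoul, Cairo, Rabat]
Visit Kyoto; enqueue Hanoi, Tokyo → queue [Minsk, Accra, Lima, Seoul, Cairo, Rabat, Hanoi, Tokyo]
Visit Minsk; enqueue Kigali → queue [Accra, Lima, Seoul, Cairo, Rabat, Hanoi, Tokyo, Kigali]
Visit Accra; enqueue Dakar, Paris → queue [Lima, Seoul, Cairo, Rabat, Hanoi, Tokyo, Kigali, Dakar, Paris]
Visit Lima → queue [Seoul, Cairo, Rabat, Hanoi, Tokyo, Kigali, Dakar, Paris]
Visit Seoul → queue [Cairo, Rabat, Hanoi, Tokyo, Kigali, Dakar, Paris]
Visit Cairo → queue [Rabat, Hanoi, Tokyo, Kigali, Dakar, Paris]
Visit Rabat → queue [Hanoi, Tokyo, Kigali, Dakar, Paris]
Visit Hanoi → queue [Tokyo, Kigali, Dakar, Paris]
Visit Tokyo → queue [Kigali, Dakar, Paris]
Visit Kigali → queue [Dakar, Paris]
Visit Dakar → queue [Paris]
Visit Paris → queue []

Doha, Dubai, Lagos, Riga, Delhi, Kyoto, Minsk, Accra, Lima, Seoul, Cairo, Rabat, Hanoi, Tokyo, Kigali, Dakar, Paris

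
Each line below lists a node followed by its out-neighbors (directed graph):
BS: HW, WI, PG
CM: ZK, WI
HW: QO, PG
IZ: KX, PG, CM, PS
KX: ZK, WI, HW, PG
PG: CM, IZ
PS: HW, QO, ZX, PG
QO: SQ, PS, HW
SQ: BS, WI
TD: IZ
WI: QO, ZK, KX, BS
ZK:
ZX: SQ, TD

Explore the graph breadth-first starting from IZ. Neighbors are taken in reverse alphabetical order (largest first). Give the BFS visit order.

IZ → PS → PG → KX → CM → ZX → QO → HW → ZK → WI → TD → SQ → BS

Visit IZ; enqueue PS, PG, KX, CM → queue [PS, PG, KX, CM]
Visit PS; enqueue ZX, QO, HW → queue [PG, KX, CM, ZX, QO, HW]
Visit PG → queue [KX, CM, ZX, QO, HW]
Visit KX; enqueue ZK, WI → queue [CM, ZX, QO, HW, ZK, WI]
Visit CM → queue [ZX, QO, HW, ZK, WI]
Visit ZX; enqueue TD, SQ → queue [QO, HW, ZK, WI, TD, SQ]
Visit QO → queue [HW, ZK, WI, TD, SQ]
Visit HW → queue [ZK, WI, TD, SQ]
Visit ZK → queue [WI, TD, SQ]
Visit WI; enqueue BS → queue [TD, SQ, BS]
Visit TD → queue [SQ, BS]
Visit SQ → queue [BS]
Visit BS → queue []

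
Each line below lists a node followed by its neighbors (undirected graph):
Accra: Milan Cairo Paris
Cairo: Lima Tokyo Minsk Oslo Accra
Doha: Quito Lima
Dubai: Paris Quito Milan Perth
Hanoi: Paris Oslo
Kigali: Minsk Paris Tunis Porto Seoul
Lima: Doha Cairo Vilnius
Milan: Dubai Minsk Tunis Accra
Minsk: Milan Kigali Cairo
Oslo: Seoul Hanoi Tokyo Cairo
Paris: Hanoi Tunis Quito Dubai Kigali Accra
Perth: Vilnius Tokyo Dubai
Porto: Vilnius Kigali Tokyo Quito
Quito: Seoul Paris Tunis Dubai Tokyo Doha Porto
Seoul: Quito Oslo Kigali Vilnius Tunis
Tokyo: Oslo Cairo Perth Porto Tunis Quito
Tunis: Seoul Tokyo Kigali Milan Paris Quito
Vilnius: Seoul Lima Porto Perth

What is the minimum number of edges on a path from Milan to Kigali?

Level 0: Milan
Level 1: Accra, Dubai, Minsk, Tunis
Level 2: Cairo, Kigali, Paris, Perth, Quito, Seoul, Tokyo
Level 3: Doha, Hanoi, Lima, Oslo, Porto, Vilnius
Kigali first appears at level 2.

2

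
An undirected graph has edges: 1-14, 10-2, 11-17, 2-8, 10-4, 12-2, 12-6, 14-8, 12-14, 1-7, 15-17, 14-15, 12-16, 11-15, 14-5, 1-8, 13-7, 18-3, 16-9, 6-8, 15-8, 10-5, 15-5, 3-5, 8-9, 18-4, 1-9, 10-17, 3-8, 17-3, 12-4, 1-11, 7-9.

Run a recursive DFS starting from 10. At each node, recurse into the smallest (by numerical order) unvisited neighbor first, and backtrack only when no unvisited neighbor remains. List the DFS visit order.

10 2 8 1 7 9 16 12 4 18 3 5 14 15 11 17 6 13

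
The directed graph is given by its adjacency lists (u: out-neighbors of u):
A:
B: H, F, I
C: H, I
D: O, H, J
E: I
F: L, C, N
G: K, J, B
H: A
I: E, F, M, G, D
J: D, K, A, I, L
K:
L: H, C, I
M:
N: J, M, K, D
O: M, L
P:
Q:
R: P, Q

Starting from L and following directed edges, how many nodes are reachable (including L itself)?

15

BFS from L visits: L, C, H, I, A, D, E, F, G, M, J, O, N, B, K
Reachable nodes: 15 of 18 total.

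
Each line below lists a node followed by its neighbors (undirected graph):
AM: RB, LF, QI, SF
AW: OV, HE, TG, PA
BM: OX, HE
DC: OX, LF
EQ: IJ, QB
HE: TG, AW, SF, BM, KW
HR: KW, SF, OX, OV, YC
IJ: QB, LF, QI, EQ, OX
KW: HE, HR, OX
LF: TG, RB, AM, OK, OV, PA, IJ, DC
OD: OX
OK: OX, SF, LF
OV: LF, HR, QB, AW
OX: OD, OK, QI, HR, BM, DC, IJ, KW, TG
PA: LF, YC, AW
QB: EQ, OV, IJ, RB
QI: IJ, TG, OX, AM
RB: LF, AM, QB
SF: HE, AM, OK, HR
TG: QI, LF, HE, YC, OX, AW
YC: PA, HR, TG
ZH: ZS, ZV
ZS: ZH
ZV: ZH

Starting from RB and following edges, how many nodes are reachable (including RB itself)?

BFS from RB visits: RB, AM, LF, QB, QI, SF, DC, IJ, OK, OV, PA, TG, EQ, OX, HE, HR, AW, YC, BM, KW, OD
Reachable nodes: 21 of 24 total.

21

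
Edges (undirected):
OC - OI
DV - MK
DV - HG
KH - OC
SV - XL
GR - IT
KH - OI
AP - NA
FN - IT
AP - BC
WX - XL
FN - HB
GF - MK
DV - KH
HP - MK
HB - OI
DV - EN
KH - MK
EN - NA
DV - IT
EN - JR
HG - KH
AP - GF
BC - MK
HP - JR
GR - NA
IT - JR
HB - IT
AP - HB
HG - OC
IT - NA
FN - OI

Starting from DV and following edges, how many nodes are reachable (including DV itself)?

17

BFS from DV visits: DV, EN, HG, IT, KH, MK, JR, NA, OC, FN, GR, HB, OI, BC, GF, HP, AP
Reachable nodes: 17 of 20 total.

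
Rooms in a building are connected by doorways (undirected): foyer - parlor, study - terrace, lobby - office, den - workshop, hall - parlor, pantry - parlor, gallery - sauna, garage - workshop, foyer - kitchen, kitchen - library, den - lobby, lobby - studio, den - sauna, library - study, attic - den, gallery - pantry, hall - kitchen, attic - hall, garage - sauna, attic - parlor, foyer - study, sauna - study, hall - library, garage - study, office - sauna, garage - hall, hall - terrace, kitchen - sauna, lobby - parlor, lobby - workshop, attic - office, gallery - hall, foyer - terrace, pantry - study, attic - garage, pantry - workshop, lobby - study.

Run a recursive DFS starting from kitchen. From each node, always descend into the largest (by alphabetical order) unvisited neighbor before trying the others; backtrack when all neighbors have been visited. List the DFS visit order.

Visit kitchen
kitchen → sauna
sauna → study
study → terrace
terrace → hall
hall → parlor
parlor → pantry
pantry → workshop
workshop → lobby
lobby → studio
lobby → office
office → attic
attic → garage
attic → den
pantry → gallery
parlor → foyer
hall → library

kitchen, sauna, study, terrace, hall, parlor, pantry, workshop, lobby, studio, office, attic, garage, den, gallery, foyer, library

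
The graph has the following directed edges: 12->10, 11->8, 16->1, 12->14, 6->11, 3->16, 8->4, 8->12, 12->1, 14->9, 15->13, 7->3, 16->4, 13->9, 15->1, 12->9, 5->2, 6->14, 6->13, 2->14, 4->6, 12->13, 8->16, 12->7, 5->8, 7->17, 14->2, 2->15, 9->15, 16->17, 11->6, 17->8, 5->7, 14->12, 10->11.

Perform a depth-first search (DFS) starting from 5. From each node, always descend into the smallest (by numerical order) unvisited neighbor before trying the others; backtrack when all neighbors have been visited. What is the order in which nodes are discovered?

Visit 5
5 → 2
2 → 14
14 → 9
9 → 15
15 → 1
15 → 13
14 → 12
12 → 7
7 → 3
3 → 16
16 → 4
4 → 6
6 → 11
11 → 8
16 → 17
12 → 10

5, 2, 14, 9, 15, 1, 13, 12, 7, 3, 16, 4, 6, 11, 8, 17, 10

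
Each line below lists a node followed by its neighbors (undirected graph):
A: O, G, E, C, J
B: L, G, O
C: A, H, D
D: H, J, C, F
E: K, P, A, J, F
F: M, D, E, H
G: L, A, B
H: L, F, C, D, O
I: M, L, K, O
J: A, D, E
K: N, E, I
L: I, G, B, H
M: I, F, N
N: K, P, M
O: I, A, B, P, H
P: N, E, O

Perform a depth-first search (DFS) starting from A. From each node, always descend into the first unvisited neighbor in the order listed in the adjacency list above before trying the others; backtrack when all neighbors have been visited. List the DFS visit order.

Visit A
A → O
O → I
I → M
M → F
F → D
D → H
H → L
L → G
G → B
H → C
D → J
J → E
E → K
K → N
N → P

A O I M F D H L G B C J E K N P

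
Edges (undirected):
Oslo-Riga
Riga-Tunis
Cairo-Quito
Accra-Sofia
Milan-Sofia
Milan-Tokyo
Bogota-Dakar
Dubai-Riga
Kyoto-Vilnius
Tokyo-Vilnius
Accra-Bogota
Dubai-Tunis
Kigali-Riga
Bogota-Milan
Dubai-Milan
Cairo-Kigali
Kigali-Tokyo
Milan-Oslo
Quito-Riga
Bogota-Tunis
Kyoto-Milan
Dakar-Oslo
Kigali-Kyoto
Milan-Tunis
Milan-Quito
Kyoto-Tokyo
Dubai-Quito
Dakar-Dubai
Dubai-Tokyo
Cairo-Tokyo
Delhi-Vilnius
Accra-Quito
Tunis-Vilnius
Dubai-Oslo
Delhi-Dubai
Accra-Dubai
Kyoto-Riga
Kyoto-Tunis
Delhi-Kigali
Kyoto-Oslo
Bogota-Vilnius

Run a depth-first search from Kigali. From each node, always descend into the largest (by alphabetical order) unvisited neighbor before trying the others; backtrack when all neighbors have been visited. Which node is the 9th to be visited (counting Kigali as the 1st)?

Accra

Visit Kigali
Kigali → Tokyo
Tokyo → Vilnius
Vilnius → Tunis
Tunis → Riga
Riga → Quito
Quito → Milan
Milan → Sofia
Sofia → Accra
Accra → Dubai
Dubai → Oslo
Oslo → Kyoto
Oslo → Dakar
Dakar → Bogota
Dubai → Delhi
Quito → Cairo

Visit order: Kigali, Tokyo, Vilnius, Tunis, Riga, Quito, Milan, Sofia, Accra, Dubai, Oslo, Kyoto, Dakar, Bogota, Delhi, Cairo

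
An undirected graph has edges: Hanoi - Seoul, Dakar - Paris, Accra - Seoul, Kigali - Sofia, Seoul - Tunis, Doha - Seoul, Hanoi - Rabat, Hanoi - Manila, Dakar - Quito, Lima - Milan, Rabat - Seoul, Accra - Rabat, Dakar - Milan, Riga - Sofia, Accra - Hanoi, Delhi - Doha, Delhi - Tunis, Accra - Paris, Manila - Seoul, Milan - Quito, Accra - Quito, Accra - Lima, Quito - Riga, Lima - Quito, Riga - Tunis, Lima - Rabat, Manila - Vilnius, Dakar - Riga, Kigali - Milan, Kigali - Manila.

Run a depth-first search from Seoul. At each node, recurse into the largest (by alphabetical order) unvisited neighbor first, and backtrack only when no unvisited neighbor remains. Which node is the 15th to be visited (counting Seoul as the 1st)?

Dakar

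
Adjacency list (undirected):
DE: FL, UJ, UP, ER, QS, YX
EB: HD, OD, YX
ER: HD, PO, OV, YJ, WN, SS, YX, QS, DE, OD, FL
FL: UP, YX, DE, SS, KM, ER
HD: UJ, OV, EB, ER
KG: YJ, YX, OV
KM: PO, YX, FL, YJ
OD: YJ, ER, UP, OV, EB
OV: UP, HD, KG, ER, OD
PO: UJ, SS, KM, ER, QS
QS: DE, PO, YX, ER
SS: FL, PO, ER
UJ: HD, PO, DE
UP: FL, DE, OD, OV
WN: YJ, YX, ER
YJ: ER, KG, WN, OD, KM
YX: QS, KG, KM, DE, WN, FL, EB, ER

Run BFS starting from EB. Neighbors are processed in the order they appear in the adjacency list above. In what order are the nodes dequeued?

EB → HD → OD → YX → UJ → OV → ER → YJ → UP → QS → KG → KM → DE → WN → FL → PO → SS

Visit EB; enqueue HD, OD, YX → queue [HD, OD, YX]
Visit HD; enqueue UJ, OV, ER → queue [OD, YX, UJ, OV, ER]
Visit OD; enqueue YJ, UP → queue [YX, UJ, OV, ER, YJ, UP]
Visit YX; enqueue QS, KG, KM, DE, WN, FL → queue [UJ, OV, ER, YJ, UP, QS, KG, KM, DE, WN, FL]
Visit UJ; enqueue PO → queue [OV, ER, YJ, UP, QS, KG, KM, DE, WN, FL, PO]
Visit OV → queue [ER, YJ, UP, QS, KG, KM, DE, WN, FL, PO]
Visit ER; enqueue SS → queue [YJ, UP, QS, KG, KM, DE, WN, FL, PO, SS]
Visit YJ → queue [UP, QS, KG, KM, DE, WN, FL, PO, SS]
Visit UP → queue [QS, KG, KM, DE, WN, FL, PO, SS]
Visit QS → queue [KG, KM, DE, WN, FL, PO, SS]
Visit KG → queue [KM, DE, WN, FL, PO, SS]
Visit KM → queue [DE, WN, FL, PO, SS]
Visit DE → queue [WN, FL, PO, SS]
Visit WN → queue [FL, PO, SS]
Visit FL → queue [PO, SS]
Visit PO → queue [SS]
Visit SS → queue []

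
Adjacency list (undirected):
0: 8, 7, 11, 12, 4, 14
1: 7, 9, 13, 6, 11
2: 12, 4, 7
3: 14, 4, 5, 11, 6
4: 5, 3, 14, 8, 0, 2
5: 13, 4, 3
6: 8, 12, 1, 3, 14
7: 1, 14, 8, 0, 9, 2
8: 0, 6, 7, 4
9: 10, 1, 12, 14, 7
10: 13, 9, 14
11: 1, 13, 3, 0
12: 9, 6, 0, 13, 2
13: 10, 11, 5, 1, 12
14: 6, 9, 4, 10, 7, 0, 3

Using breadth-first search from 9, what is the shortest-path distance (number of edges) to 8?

Level 0: 9
Level 1: 1, 7, 10, 12, 14
Level 2: 0, 2, 3, 4, 6, 8, 11, 13
Level 3: 5
8 first appears at level 2.

2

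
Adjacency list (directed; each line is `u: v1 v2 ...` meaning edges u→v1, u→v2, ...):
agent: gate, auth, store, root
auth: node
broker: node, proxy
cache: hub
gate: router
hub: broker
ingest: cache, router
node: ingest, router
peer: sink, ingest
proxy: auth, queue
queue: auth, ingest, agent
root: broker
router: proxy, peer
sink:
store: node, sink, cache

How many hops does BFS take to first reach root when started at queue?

2

Level 0: queue
Level 1: agent, auth, ingest
Level 2: cache, gate, node, root, router, store
Level 3: broker, hub, peer, proxy, sink
root first appears at level 2.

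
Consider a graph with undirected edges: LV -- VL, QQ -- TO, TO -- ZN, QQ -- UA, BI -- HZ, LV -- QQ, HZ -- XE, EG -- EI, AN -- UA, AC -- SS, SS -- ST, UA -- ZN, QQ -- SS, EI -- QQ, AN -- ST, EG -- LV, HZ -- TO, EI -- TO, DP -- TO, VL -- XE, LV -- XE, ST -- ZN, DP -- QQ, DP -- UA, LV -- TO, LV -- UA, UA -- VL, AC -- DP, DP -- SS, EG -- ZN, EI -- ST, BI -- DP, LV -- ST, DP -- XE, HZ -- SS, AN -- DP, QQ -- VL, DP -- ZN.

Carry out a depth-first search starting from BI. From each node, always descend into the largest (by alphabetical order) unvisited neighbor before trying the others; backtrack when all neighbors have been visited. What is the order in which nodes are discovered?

Visit BI
BI → HZ
HZ → XE
XE → VL
VL → UA
UA → ZN
ZN → TO
TO → QQ
QQ → SS
SS → ST
ST → LV
LV → EG
EG → EI
ST → AN
AN → DP
DP → AC

BI HZ XE VL UA ZN TO QQ SS ST LV EG EI AN DP AC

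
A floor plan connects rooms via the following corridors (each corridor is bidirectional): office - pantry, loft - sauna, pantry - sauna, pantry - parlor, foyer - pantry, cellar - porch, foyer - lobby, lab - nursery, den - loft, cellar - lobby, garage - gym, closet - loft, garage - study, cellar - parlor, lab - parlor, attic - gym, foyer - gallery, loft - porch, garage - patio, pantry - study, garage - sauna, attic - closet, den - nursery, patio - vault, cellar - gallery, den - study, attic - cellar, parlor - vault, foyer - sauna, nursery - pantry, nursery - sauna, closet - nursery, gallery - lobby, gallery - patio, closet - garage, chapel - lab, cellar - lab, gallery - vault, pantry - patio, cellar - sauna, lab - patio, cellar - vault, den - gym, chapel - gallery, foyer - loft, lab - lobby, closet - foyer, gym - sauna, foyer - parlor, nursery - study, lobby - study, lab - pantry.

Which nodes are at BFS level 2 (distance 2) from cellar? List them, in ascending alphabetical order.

chapel, closet, foyer, garage, gym, loft, nursery, pantry, patio, study

Level 0: cellar
Level 1: attic, gallery, lab, lobby, parlor, porch, sauna, vault
Level 2: chapel, closet, foyer, garage, gym, loft, nursery, pantry, patio, study
Level 3: den, office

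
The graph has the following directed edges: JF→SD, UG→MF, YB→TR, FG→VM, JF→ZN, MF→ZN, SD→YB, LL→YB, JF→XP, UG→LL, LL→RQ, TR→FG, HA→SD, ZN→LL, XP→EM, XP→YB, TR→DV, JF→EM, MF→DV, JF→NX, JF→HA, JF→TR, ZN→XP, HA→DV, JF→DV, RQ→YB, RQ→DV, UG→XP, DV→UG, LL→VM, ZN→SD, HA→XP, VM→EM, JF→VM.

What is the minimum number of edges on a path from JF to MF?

Level 0: JF
Level 1: DV, EM, HA, NX, SD, TR, VM, XP, ZN
Level 2: FG, LL, UG, YB
Level 3: MF, RQ
MF first appears at level 3.

3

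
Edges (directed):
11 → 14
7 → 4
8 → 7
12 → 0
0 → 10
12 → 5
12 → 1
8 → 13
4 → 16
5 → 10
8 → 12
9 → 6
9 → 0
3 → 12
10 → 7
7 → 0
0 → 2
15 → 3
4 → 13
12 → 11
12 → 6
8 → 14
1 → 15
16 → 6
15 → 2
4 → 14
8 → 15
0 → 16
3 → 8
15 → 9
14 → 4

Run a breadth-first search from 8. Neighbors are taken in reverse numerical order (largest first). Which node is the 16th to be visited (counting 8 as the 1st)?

16

Visit 8; enqueue 15, 14, 13, 12, 7 → queue [15, 14, 13, 12, 7]
Visit 15; enqueue 9, 3, 2 → queue [14, 13, 12, 7, 9, 3, 2]
Visit 14; enqueue 4 → queue [13, 12, 7, 9, 3, 2, 4]
Visit 13 → queue [12, 7, 9, 3, 2, 4]
Visit 12; enqueue 11, 6, 5, 1, 0 → queue [7, 9, 3, 2, 4, 11, 6, 5, 1, 0]
Visit 7 → queue [9, 3, 2, 4, 11, 6, 5, 1, 0]
Visit 9 → queue [3, 2, 4, 11, 6, 5, 1, 0]
Visit 3 → queue [2, 4, 11, 6, 5, 1, 0]
Visit 2 → queue [4, 11, 6, 5, 1, 0]
Visit 4; enqueue 16 → queue [11, 6, 5, 1, 0, 16]
Visit 11 → queue [6, 5, 1, 0, 16]
Visit 6 → queue [5, 1, 0, 16]
Visit 5; enqueue 10 → queue [1, 0, 16, 10]
Visit 1 → queue [0, 16, 10]
Visit 0 → queue [16, 10]
Visit 16 → queue [10]
Visit 10 → queue []

Visit order: 8, 15, 14, 13, 12, 7, 9, 3, 2, 4, 11, 6, 5, 1, 0, 16, 10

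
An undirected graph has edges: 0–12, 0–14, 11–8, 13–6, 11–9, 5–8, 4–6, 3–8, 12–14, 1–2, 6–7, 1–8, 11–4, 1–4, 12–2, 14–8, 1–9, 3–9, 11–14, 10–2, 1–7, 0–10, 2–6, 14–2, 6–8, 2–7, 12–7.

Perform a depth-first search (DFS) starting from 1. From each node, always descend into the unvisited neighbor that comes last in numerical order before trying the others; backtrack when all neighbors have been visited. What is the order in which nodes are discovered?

1, 9, 11, 14, 12, 7, 6, 13, 8, 5, 3, 4, 2, 10, 0

Visit 1
1 → 9
9 → 11
11 → 14
14 → 12
12 → 7
7 → 6
6 → 13
6 → 8
8 → 5
8 → 3
6 → 4
6 → 2
2 → 10
10 → 0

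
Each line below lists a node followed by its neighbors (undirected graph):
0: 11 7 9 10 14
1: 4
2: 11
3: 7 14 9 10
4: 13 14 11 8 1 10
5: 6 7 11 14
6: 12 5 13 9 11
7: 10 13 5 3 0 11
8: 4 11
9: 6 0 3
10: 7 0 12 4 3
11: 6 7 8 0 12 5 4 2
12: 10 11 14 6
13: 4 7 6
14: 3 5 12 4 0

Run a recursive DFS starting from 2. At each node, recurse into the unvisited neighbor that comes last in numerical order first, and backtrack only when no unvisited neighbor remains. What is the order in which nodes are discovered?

2 11 12 14 5 7 13 6 9 3 10 4 8 1 0

Visit 2
2 → 11
11 → 12
12 → 14
14 → 5
5 → 7
7 → 13
13 → 6
6 → 9
9 → 3
3 → 10
10 → 4
4 → 8
4 → 1
10 → 0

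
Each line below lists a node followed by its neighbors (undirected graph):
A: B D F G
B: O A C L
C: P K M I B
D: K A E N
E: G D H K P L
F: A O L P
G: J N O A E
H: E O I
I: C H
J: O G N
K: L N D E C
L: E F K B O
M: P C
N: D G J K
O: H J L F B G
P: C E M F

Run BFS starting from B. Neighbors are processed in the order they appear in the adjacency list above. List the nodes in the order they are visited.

B, O, A, C, L, H, J, F, G, D, P, K, M, I, E, N

Visit B; enqueue O, A, C, L → queue [O, A, C, L]
Visit O; enqueue H, J, F, G → queue [A, C, L, H, J, F, G]
Visit A; enqueue D → queue [C, L, H, J, F, G, D]
Visit C; enqueue P, K, M, I → queue [L, H, J, F, G, D, P, K, M, I]
Visit L; enqueue E → queue [H, J, F, G, D, P, K, M, I, E]
Visit H → queue [J, F, G, D, P, K, M, I, E]
Visit J; enqueue N → queue [F, G, D, P, K, M, I, E, N]
Visit F → queue [G, D, P, K, M, I, E, N]
Visit G → queue [D, P, K, M, I, E, N]
Visit D → queue [P, K, M, I, E, N]
Visit P → queue [K, M, I, E, N]
Visit K → queue [M, I, E, N]
Visit M → queue [I, E, N]
Visit I → queue [E, N]
Visit E → queue [N]
Visit N → queue []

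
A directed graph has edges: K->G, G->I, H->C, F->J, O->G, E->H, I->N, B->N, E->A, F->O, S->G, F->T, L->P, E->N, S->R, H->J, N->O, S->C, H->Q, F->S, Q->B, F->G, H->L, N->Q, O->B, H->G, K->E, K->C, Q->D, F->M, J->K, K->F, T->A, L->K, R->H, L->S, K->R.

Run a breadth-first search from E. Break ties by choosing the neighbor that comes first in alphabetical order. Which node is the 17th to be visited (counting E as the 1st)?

Visit E; enqueue A, H, N → queue [A, H, N]
Visit A → queue [H, N]
Visit H; enqueue C, G, J, L, Q → queue [N, C, G, J, L, Q]
Visit N; enqueue O → queue [C, G, J, L, Q, O]
Visit C → queue [G, J, L, Q, O]
Visit G; enqueue I → queue [J, L, Q, O, I]
Visit J; enqueue K → queue [L, Q, O, I, K]
Visit L; enqueue P, S → queue [Q, O, I, K, P, S]
Visit Q; enqueue B, D → queue [O, I, K, P, S, B, D]
Visit O → queue [I, K, P, S, B, D]
Visit I → queue [K, P, S, B, D]
Visit K; enqueue F, R → queue [P, S, B, D, F, R]
Visit P → queue [S, B, D, F, R]
Visit S → queue [B, D, F, R]
Visit B → queue [D, F, R]
Visit D → queue [F, R]
Visit F; enqueue M, T → queue [R, M, T]
Visit R → queue [M, T]
Visit M → queue [T]
Visit T → queue []

Visit order: E, A, H, N, C, G, J, L, Q, O, I, K, P, S, B, D, F, R, M, T

F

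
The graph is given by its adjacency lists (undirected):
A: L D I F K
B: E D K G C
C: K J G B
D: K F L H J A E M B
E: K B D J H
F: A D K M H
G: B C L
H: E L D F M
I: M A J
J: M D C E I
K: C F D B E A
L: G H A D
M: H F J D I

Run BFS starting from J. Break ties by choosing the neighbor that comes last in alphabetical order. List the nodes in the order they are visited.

Visit J; enqueue M, I, E, D, C → queue [M, I, E, D, C]
Visit M; enqueue H, F → queue [I, E, D, C, H, F]
Visit I; enqueue A → queue [E, D, C, H, F, A]
Visit E; enqueue K, B → queue [D, C, H, F, A, K, B]
Visit D; enqueue L → queue [C, H, F, A, K, B, L]
Visit C; enqueue G → queue [H, F, A, K, B, L, G]
Visit H → queue [F, A, K, B, L, G]
Visit F → queue [A, K, B, L, G]
Visit A → queue [K, B, L, G]
Visit K → queue [B, L, G]
Visit B → queue [L, G]
Visit L → queue [G]
Visit G → queue []

J → M → I → E → D → C → H → F → A → K → B → L → G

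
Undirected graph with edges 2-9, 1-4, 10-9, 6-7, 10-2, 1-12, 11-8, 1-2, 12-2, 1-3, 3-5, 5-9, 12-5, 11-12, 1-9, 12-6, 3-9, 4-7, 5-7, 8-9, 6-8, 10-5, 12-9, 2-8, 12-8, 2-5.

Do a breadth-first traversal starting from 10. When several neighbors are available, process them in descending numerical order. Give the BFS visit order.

10, 9, 5, 2, 12, 8, 3, 1, 7, 11, 6, 4

Visit 10; enqueue 9, 5, 2 → queue [9, 5, 2]
Visit 9; enqueue 12, 8, 3, 1 → queue [5, 2, 12, 8, 3, 1]
Visit 5; enqueue 7 → queue [2, 12, 8, 3, 1, 7]
Visit 2 → queue [12, 8, 3, 1, 7]
Visit 12; enqueue 11, 6 → queue [8, 3, 1, 7, 11, 6]
Visit 8 → queue [3, 1, 7, 11, 6]
Visit 3 → queue [1, 7, 11, 6]
Visit 1; enqueue 4 → queue [7, 11, 6, 4]
Visit 7 → queue [11, 6, 4]
Visit 11 → queue [6, 4]
Visit 6 → queue [4]
Visit 4 → queue []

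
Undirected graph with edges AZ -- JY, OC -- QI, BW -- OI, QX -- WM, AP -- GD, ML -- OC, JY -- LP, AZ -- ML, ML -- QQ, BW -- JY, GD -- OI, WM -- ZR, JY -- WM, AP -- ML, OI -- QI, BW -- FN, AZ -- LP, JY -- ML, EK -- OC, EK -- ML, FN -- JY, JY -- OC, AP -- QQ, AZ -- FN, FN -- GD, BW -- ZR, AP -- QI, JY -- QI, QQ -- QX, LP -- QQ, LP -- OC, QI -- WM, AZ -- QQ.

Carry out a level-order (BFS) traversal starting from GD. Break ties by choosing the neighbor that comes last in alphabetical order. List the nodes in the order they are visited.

GD OI FN AP QI BW JY AZ QQ ML WM OC ZR LP QX EK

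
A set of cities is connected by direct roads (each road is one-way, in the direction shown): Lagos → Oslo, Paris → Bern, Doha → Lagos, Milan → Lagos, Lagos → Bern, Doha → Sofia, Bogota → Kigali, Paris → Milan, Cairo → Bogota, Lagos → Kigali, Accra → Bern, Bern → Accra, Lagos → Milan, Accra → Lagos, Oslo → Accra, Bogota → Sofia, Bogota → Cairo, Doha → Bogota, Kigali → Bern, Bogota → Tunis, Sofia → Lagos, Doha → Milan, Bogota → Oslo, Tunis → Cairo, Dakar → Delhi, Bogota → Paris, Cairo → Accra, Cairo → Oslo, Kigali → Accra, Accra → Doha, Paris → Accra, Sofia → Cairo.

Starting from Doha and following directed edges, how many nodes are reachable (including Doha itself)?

12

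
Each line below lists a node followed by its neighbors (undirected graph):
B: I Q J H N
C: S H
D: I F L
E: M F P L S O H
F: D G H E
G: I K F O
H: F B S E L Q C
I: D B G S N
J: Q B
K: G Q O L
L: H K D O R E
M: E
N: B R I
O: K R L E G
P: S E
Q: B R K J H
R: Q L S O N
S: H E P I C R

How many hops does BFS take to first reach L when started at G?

2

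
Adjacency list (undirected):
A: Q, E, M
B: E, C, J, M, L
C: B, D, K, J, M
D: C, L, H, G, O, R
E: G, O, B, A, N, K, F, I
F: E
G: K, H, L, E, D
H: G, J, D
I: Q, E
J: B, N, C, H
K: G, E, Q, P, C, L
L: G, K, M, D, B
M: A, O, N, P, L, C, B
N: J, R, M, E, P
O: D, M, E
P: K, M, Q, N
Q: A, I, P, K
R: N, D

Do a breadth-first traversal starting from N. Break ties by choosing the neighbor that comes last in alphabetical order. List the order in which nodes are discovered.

Visit N; enqueue R, P, M, J, E → queue [R, P, M, J, E]
Visit R; enqueue D → queue [P, M, J, E, D]
Visit P; enqueue Q, K → queue [M, J, E, D, Q, K]
Visit M; enqueue O, L, C, B, A → queue [J, E, D, Q, K, O, L, C, B, A]
Visit J; enqueue H → queue [E, D, Q, K, O, L, C, B, A, H]
Visit E; enqueue I, G, F → queue [D, Q, K, O, L, C, B, A, H, I, G, F]
Visit D → queue [Q, K, O, L, C, B, A, H, I, G, F]
Visit Q → queue [K, O, L, C, B, A, H, I, G, F]
Visit K → queue [O, L, C, B, A, H, I, G, F]
Visit O → queue [L, C, B, A, H, I, G, F]
Visit L → queue [C, B, A, H, I, G, F]
Visit C → queue [B, A, H, I, G, F]
Visit B → queue [A, H, I, G, F]
Visit A → queue [H, I, G, F]
Visit H → queue [I, G, F]
Visit I → queue [G, F]
Visit G → queue [F]
Visit F → queue []

N R P M J E D Q K O L C B A H I G F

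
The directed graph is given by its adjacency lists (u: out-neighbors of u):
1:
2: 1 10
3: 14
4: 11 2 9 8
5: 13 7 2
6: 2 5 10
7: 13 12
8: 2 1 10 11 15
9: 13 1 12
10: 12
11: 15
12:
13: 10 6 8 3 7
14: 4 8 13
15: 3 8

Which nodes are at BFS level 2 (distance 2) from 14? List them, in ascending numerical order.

1, 2, 3, 6, 7, 9, 10, 11, 15

Level 0: 14
Level 1: 4, 8, 13
Level 2: 1, 2, 3, 6, 7, 9, 10, 11, 15
Level 3: 5, 12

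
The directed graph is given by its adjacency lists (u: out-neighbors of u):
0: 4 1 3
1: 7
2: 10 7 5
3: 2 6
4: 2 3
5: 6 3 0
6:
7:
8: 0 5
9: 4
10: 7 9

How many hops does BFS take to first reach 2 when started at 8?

3

Level 0: 8
Level 1: 0, 5
Level 2: 1, 3, 4, 6
Level 3: 2, 7
Level 4: 10
Level 5: 9
2 first appears at level 3.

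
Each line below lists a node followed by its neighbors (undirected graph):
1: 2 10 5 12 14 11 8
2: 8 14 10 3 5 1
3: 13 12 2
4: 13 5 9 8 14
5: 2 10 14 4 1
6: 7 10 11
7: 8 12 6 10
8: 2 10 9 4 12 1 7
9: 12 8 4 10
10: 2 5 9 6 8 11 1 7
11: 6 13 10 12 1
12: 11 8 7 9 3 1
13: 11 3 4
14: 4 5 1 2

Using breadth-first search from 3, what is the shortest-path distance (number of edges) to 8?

2

Level 0: 3
Level 1: 2, 12, 13
Level 2: 1, 4, 5, 7, 8, 9, 10, 11, 14
Level 3: 6
8 first appears at level 2.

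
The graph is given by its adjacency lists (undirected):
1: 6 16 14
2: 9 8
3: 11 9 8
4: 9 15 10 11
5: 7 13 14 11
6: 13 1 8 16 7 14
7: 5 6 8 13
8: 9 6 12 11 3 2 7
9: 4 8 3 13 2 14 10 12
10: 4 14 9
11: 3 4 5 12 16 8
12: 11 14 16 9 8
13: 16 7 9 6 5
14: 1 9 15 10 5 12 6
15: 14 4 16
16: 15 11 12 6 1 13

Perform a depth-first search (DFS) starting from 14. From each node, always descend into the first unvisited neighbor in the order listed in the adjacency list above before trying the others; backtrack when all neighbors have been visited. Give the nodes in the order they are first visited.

Visit 14
14 → 1
1 → 6
6 → 13
13 → 16
16 → 15
15 → 4
4 → 9
9 → 8
8 → 12
12 → 11
11 → 3
11 → 5
5 → 7
8 → 2
9 → 10

14 -> 1 -> 6 -> 13 -> 16 -> 15 -> 4 -> 9 -> 8 -> 12 -> 11 -> 3 -> 5 -> 7 -> 2 -> 10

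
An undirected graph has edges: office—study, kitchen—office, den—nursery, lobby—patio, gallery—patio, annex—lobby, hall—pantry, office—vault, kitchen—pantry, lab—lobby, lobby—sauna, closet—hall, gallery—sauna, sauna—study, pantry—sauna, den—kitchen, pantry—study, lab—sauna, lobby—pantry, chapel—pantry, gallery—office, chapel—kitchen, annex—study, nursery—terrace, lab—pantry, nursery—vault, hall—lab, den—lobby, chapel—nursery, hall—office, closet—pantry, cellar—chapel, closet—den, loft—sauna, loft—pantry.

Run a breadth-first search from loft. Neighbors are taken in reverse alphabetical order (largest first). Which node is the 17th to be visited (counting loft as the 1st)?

Visit loft; enqueue sauna, pantry → queue [sauna, pantry]
Visit sauna; enqueue study, lobby, lab, gallery → queue [pantry, study, lobby, lab, gallery]
Visit pantry; enqueue kitchen, hall, closet, chapel → queue [study, lobby, lab, gallery, kitchen, hall, closet, chapel]
Visit study; enqueue office, annex → queue [lobby, lab, gallery, kitchen, hall, closet, chapel, office, annex]
Visit lobby; enqueue patio, den → queue [lab, gallery, kitchen, hall, closet, chapel, office, annex, patio, den]
Visit lab → queue [gallery, kitchen, hall, closet, chapel, office, annex, patio, den]
Visit gallery → queue [kitchen, hall, closet, chapel, office, annex, patio, den]
Visit kitchen → queue [hall, closet, chapel, office, annex, patio, den]
Visit hall → queue [closet, chapel, office, annex, patio, den]
Visit closet → queue [chapel, office, annex, patio, den]
Visit chapel; enqueue nursery, cellar → queue [office, annex, patio, den, nursery, cellar]
Visit office; enqueue vault → queue [annex, patio, den, nursery, cellar, vault]
Visit annex → queue [patio, den, nursery, cellar, vault]
Visit patio → queue [den, nursery, cellar, vault]
Visit den → queue [nursery, cellar, vault]
Visit nursery; enqueue terrace → queue [cellar, vault, terrace]
Visit cellar → queue [vault, terrace]
Visit vault → queue [terrace]
Visit terrace → queue []

Visit order: loft, sauna, pantry, study, lobby, lab, gallery, kitchen, hall, closet, chapel, office, annex, patio, den, nursery, cellar, vault, terrace

cellar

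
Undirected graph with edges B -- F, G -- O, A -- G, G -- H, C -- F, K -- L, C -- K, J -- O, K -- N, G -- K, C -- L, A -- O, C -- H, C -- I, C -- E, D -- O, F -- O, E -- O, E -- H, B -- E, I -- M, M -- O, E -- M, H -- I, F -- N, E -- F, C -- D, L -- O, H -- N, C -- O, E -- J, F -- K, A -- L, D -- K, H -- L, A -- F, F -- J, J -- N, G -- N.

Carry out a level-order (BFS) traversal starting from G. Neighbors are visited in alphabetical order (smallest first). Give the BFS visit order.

G → A → H → K → N → O → F → L → C → E → I → D → J → M → B

Visit G; enqueue A, H, K, N, O → queue [A, H, K, N, O]
Visit A; enqueue F, L → queue [H, K, N, O, F, L]
Visit H; enqueue C, E, I → queue [K, N, O, F, L, C, E, I]
Visit K; enqueue D → queue [N, O, F, L, C, E, I, D]
Visit N; enqueue J → queue [O, F, L, C, E, I, D, J]
Visit O; enqueue M → queue [F, L, C, E, I, D, J, M]
Visit F; enqueue B → queue [L, C, E, I, D, J, M, B]
Visit L → queue [C, E, I, D, J, M, B]
Visit C → queue [E, I, D, J, M, B]
Visit E → queue [I, D, J, M, B]
Visit I → queue [D, J, M, B]
Visit D → queue [J, M, B]
Visit J → queue [M, B]
Visit M → queue [B]
Visit B → queue []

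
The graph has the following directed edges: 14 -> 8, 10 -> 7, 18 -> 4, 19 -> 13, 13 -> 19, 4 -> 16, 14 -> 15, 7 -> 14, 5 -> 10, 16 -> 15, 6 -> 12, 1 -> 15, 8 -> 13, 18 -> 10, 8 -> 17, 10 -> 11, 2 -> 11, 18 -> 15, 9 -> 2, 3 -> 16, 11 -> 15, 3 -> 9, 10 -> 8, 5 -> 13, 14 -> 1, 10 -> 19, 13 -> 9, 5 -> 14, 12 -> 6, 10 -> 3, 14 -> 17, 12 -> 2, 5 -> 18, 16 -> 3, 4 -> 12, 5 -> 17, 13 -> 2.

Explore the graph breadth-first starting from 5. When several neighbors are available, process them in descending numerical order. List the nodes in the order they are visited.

Visit 5; enqueue 18, 17, 14, 13, 10 → queue [18, 17, 14, 13, 10]
Visit 18; enqueue 15, 4 → queue [17, 14, 13, 10, 15, 4]
Visit 17 → queue [14, 13, 10, 15, 4]
Visit 14; enqueue 8, 1 → queue [13, 10, 15, 4, 8, 1]
Visit 13; enqueue 19, 9, 2 → queue [10, 15, 4, 8, 1, 19, 9, 2]
Visit 10; enqueue 11, 7, 3 → queue [15, 4, 8, 1, 19, 9, 2, 11, 7, 3]
Visit 15 → queue [4, 8, 1, 19, 9, 2, 11, 7, 3]
Visit 4; enqueue 16, 12 → queue [8, 1, 19, 9, 2, 11, 7, 3, 16, 12]
Visit 8 → queue [1, 19, 9, 2, 11, 7, 3, 16, 12]
Visit 1 → queue [19, 9, 2, 11, 7, 3, 16, 12]
Visit 19 → queue [9, 2, 11, 7, 3, 16, 12]
Visit 9 → queue [2, 11, 7, 3, 16, 12]
Visit 2 → queue [11, 7, 3, 16, 12]
Visit 11 → queue [7, 3, 16, 12]
Visit 7 → queue [3, 16, 12]
Visit 3 → queue [16, 12]
Visit 16 → queue [12]
Visit 12; enqueue 6 → queue [6]
Visit 6 → queue []

5 18 17 14 13 10 15 4 8 1 19 9 2 11 7 3 16 12 6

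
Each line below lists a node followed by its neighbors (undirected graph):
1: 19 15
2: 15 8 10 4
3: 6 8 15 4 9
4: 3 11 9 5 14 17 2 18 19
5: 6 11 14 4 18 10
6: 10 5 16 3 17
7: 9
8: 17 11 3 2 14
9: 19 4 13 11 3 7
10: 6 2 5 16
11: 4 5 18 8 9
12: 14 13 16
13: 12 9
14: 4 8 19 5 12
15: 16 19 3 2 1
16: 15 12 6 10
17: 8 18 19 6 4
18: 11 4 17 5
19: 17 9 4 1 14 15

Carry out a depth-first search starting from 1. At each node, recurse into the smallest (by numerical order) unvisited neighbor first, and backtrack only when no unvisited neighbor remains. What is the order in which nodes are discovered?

Visit 1
1 → 15
15 → 2
2 → 4
4 → 3
3 → 6
6 → 5
5 → 10
10 → 16
16 → 12
12 → 13
13 → 9
9 → 7
9 → 11
11 → 8
8 → 14
14 → 19
19 → 17
17 → 18

1 → 15 → 2 → 4 → 3 → 6 → 5 → 10 → 16 → 12 → 13 → 9 → 7 → 11 → 8 → 14 → 19 → 17 → 18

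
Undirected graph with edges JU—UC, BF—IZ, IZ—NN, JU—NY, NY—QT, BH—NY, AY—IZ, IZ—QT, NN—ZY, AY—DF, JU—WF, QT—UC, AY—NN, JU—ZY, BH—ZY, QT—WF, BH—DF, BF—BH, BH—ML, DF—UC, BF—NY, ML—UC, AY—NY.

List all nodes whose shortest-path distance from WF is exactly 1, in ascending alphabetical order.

JU, QT

Level 0: WF
Level 1: JU, QT
Level 2: IZ, NY, UC, ZY
Level 3: AY, BF, BH, DF, ML, NN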